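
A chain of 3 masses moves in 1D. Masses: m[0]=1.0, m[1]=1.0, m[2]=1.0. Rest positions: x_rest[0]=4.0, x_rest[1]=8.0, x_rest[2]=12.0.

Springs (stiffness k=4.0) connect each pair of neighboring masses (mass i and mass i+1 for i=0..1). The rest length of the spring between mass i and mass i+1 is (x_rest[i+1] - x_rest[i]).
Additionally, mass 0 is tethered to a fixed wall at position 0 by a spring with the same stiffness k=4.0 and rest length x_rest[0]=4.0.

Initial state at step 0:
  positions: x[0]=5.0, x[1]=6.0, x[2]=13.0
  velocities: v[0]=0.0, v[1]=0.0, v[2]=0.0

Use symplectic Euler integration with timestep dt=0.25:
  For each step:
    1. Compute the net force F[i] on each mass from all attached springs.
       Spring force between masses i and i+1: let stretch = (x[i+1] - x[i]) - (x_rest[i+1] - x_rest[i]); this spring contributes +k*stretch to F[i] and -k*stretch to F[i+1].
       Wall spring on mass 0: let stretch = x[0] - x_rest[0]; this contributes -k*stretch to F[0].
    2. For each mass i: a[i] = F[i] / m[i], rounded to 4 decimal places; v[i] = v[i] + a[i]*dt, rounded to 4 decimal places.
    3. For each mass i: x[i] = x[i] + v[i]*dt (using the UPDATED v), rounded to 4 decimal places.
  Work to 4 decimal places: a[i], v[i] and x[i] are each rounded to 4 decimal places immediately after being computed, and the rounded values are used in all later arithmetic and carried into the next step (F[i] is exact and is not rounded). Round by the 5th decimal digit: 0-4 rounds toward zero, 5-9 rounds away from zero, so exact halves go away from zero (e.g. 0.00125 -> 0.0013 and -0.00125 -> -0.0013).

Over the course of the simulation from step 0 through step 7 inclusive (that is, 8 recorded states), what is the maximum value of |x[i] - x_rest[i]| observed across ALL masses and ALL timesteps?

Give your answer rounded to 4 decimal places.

Step 0: x=[5.0000 6.0000 13.0000] v=[0.0000 0.0000 0.0000]
Step 1: x=[4.0000 7.5000 12.2500] v=[-4.0000 6.0000 -3.0000]
Step 2: x=[2.8750 9.3125 11.3125] v=[-4.5000 7.2500 -3.7500]
Step 3: x=[2.6406 10.0156 10.8750] v=[-0.9375 2.8125 -1.7500]
Step 4: x=[3.5898 9.0898 11.2227] v=[3.7969 -3.7031 1.3906]
Step 5: x=[5.0166 7.3223 12.0371] v=[5.7071 -7.0702 3.2577]
Step 6: x=[5.7657 6.1570 12.6728] v=[2.9962 -4.6611 2.5429]
Step 7: x=[5.1712 6.5229 12.6796] v=[-2.3782 1.4634 0.0271]
Max displacement = 2.0156

Answer: 2.0156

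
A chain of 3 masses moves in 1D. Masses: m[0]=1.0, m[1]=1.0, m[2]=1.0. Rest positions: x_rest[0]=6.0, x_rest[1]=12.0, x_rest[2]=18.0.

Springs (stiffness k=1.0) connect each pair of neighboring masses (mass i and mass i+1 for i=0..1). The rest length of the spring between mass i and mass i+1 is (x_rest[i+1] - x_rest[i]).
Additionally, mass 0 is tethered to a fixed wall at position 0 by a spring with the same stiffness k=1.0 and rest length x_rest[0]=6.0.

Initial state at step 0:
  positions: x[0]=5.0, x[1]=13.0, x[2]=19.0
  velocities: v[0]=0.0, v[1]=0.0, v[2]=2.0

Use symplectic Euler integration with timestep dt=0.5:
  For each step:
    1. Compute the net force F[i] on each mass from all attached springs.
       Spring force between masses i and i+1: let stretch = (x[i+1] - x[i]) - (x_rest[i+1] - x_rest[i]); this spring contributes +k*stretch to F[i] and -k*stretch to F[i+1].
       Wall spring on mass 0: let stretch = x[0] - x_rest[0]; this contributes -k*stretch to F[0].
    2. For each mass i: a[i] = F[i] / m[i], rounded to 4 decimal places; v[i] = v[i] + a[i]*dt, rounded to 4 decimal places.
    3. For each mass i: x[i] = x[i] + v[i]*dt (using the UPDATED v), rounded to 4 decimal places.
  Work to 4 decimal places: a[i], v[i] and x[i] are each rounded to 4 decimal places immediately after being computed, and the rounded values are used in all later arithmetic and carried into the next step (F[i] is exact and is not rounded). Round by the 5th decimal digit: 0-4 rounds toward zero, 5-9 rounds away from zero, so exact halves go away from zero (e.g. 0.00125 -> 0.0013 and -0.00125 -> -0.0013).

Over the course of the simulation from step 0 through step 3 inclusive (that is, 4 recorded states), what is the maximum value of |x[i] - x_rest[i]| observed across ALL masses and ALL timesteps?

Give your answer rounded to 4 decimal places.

Answer: 2.6407

Derivation:
Step 0: x=[5.0000 13.0000 19.0000] v=[0.0000 0.0000 2.0000]
Step 1: x=[5.7500 12.5000 20.0000] v=[1.5000 -1.0000 2.0000]
Step 2: x=[6.7500 12.1875 20.6250] v=[2.0000 -0.6250 1.2500]
Step 3: x=[7.4219 12.6250 20.6407] v=[1.3438 0.8750 0.0313]
Max displacement = 2.6407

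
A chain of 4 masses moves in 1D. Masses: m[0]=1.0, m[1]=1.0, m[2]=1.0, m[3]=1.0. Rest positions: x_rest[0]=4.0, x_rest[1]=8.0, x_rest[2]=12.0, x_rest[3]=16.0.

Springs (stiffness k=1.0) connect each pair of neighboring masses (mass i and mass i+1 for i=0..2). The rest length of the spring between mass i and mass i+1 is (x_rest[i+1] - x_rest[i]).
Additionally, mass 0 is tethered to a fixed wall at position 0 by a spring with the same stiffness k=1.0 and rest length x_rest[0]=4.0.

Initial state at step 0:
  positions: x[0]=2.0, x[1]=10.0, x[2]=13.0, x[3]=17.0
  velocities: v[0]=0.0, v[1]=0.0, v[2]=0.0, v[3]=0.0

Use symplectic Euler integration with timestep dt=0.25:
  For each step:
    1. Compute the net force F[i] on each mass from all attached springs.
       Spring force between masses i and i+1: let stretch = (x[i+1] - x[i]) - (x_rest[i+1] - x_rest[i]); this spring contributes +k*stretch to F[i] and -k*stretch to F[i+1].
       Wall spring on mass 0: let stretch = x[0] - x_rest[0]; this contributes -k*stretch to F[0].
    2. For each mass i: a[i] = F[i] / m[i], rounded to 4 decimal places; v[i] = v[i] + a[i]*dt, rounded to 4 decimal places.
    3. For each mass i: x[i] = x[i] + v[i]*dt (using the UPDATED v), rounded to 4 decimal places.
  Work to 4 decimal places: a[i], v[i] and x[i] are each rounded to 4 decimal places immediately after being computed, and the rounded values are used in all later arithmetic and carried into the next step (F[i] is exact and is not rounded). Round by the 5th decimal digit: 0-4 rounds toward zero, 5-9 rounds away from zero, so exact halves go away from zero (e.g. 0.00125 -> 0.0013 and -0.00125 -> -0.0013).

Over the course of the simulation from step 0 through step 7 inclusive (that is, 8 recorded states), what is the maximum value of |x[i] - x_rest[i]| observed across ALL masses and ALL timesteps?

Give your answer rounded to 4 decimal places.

Step 0: x=[2.0000 10.0000 13.0000 17.0000] v=[0.0000 0.0000 0.0000 0.0000]
Step 1: x=[2.3750 9.6875 13.0625 17.0000] v=[1.5000 -1.2500 0.2500 0.0000]
Step 2: x=[3.0586 9.1289 13.1602 17.0039] v=[2.7344 -2.2344 0.3906 0.0156]
Step 3: x=[3.9304 8.4429 13.2461 17.0176] v=[3.4873 -2.7442 0.3437 0.0547]
Step 4: x=[4.8386 7.7750 13.2676 17.0456] v=[3.6328 -2.6715 0.0858 0.1118]
Step 5: x=[5.6279 7.2669 13.1819 17.0874] v=[3.1573 -2.0325 -0.3429 0.1673]
Step 6: x=[6.1679 7.0260 12.9706 17.1351] v=[2.1601 -0.9635 -0.8453 0.1909]
Step 7: x=[6.3761 7.1030 12.6480 17.1726] v=[0.8327 0.3081 -1.2903 0.1498]
Max displacement = 2.3761

Answer: 2.3761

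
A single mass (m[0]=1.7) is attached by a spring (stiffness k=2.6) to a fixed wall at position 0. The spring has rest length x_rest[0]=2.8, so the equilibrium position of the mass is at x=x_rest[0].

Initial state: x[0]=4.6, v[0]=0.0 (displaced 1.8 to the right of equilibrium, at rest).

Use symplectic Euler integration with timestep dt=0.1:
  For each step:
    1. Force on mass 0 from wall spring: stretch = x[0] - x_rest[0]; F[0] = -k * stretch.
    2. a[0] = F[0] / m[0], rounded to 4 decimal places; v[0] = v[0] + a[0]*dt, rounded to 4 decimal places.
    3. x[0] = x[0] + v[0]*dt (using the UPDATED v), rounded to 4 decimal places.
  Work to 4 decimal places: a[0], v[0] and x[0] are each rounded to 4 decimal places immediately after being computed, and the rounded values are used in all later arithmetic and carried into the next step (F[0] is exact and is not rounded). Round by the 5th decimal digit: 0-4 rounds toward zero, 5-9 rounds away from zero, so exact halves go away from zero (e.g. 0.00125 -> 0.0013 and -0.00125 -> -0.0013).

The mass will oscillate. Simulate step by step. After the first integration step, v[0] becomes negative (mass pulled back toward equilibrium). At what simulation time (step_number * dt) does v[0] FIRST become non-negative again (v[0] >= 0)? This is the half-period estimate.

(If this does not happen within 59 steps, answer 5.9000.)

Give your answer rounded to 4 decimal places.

Answer: 2.6000

Derivation:
Step 0: x=[4.6000] v=[0.0000]
Step 1: x=[4.5725] v=[-0.2753]
Step 2: x=[4.5179] v=[-0.5464]
Step 3: x=[4.4370] v=[-0.8091]
Step 4: x=[4.3311] v=[-1.0595]
Step 5: x=[4.2017] v=[-1.2937]
Step 6: x=[4.0509] v=[-1.5081]
Step 7: x=[3.8810] v=[-1.6994]
Step 8: x=[3.6945] v=[-1.8647]
Step 9: x=[3.4944] v=[-2.0015]
Step 10: x=[3.2836] v=[-2.1077]
Step 11: x=[3.0654] v=[-2.1817]
Step 12: x=[2.8432] v=[-2.2223]
Step 13: x=[2.6203] v=[-2.2289]
Step 14: x=[2.4002] v=[-2.2014]
Step 15: x=[2.1862] v=[-2.1403]
Step 16: x=[1.9816] v=[-2.0464]
Step 17: x=[1.7895] v=[-1.9212]
Step 18: x=[1.6128] v=[-1.7667]
Step 19: x=[1.4543] v=[-1.5851]
Step 20: x=[1.3164] v=[-1.3793]
Step 21: x=[1.2012] v=[-1.1524]
Step 22: x=[1.1104] v=[-0.9079]
Step 23: x=[1.0455] v=[-0.6495]
Step 24: x=[1.0074] v=[-0.3812]
Step 25: x=[0.9967] v=[-0.1070]
Step 26: x=[1.0136] v=[0.1688]
First v>=0 after going negative at step 26, time=2.6000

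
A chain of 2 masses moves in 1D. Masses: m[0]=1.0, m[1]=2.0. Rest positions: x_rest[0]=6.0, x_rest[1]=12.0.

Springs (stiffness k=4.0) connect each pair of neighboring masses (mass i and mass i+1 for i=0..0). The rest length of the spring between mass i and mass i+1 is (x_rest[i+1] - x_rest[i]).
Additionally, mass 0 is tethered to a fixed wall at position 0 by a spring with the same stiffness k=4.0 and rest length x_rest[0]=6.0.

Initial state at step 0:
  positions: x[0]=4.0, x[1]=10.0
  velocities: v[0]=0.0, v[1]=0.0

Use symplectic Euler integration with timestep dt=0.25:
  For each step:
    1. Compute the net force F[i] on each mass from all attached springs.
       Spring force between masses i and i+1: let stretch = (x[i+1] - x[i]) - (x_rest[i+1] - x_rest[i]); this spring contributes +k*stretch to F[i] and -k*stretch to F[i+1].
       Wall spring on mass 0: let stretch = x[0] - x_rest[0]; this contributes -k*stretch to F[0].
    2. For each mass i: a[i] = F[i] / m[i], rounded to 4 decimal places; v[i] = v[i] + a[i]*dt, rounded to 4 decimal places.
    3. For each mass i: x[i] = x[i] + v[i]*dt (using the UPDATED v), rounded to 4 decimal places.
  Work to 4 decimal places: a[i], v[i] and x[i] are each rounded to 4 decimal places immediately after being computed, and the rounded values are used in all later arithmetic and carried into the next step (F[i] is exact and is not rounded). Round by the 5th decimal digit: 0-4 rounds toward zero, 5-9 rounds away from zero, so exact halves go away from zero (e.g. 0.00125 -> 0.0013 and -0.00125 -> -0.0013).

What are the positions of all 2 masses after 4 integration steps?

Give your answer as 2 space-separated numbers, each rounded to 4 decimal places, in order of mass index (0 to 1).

Answer: 6.1543 10.6866

Derivation:
Step 0: x=[4.0000 10.0000] v=[0.0000 0.0000]
Step 1: x=[4.5000 10.0000] v=[2.0000 0.0000]
Step 2: x=[5.2500 10.0625] v=[3.0000 0.2500]
Step 3: x=[5.8906 10.2735] v=[2.5625 0.8438]
Step 4: x=[6.1543 10.6866] v=[1.0548 1.6524]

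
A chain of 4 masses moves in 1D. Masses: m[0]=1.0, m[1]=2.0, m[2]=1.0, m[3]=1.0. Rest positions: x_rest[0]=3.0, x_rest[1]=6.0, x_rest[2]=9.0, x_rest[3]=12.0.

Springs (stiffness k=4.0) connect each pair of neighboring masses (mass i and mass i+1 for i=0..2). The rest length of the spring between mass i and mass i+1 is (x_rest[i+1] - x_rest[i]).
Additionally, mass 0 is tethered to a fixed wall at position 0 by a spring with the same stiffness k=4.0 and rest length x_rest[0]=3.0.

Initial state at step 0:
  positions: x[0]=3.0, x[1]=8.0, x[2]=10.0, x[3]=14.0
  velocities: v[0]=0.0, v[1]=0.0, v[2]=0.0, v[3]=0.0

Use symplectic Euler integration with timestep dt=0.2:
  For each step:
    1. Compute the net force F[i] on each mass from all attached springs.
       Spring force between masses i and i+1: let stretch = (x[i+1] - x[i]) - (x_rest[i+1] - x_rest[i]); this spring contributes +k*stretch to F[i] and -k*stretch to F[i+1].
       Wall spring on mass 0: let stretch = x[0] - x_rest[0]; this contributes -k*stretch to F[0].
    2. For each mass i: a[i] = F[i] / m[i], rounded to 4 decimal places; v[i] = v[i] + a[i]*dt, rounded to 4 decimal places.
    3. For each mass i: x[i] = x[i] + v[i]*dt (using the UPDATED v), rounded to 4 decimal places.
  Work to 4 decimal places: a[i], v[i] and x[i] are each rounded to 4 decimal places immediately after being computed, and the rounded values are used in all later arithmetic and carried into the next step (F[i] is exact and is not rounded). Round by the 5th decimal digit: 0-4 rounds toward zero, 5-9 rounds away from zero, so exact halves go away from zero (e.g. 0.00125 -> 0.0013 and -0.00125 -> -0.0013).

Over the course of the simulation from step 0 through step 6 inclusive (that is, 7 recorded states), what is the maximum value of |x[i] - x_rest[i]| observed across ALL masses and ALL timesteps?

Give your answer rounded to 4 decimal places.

Answer: 2.2251

Derivation:
Step 0: x=[3.0000 8.0000 10.0000 14.0000] v=[0.0000 0.0000 0.0000 0.0000]
Step 1: x=[3.3200 7.7600 10.3200 13.8400] v=[1.6000 -1.2000 1.6000 -0.8000]
Step 2: x=[3.8192 7.3696 10.7936 13.5968] v=[2.4960 -1.9520 2.3680 -1.2160]
Step 3: x=[4.2754 6.9691 11.1679 13.3851] v=[2.2810 -2.0026 1.8714 -1.0586]
Step 4: x=[4.4785 6.6890 11.2251 13.2986] v=[1.0156 -1.4006 0.2861 -0.4324]
Step 5: x=[4.3187 6.5949 10.8883 13.3604] v=[-0.7988 -0.4704 -1.6840 0.3088]
Step 6: x=[3.8321 6.6622 10.2601 13.5066] v=[-2.4328 0.3365 -3.1410 0.7311]
Max displacement = 2.2251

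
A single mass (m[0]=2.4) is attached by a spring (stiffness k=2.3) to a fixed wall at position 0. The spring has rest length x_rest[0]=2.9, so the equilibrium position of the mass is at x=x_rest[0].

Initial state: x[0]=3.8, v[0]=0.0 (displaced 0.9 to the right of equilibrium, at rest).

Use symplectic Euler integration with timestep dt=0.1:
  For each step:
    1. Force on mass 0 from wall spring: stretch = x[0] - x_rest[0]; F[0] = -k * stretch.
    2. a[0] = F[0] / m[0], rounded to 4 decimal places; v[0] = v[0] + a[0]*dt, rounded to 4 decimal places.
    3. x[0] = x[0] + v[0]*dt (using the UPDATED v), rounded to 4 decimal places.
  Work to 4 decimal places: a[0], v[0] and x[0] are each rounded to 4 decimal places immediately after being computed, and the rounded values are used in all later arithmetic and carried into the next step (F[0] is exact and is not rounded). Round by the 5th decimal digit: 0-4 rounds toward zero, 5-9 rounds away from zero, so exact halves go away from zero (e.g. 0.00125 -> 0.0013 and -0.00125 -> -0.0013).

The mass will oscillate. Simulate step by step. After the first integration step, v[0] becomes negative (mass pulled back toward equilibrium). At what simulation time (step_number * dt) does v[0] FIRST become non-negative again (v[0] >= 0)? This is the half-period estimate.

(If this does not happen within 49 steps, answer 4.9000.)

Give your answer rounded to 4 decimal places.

Step 0: x=[3.8000] v=[0.0000]
Step 1: x=[3.7914] v=[-0.0863]
Step 2: x=[3.7742] v=[-0.1717]
Step 3: x=[3.7487] v=[-0.2555]
Step 4: x=[3.7150] v=[-0.3368]
Step 5: x=[3.6735] v=[-0.4149]
Step 6: x=[3.6246] v=[-0.4890]
Step 7: x=[3.5688] v=[-0.5584]
Step 8: x=[3.5066] v=[-0.6225]
Step 9: x=[3.4385] v=[-0.6806]
Step 10: x=[3.3653] v=[-0.7322]
Step 11: x=[3.2876] v=[-0.7768]
Step 12: x=[3.2062] v=[-0.8140]
Step 13: x=[3.1219] v=[-0.8433]
Step 14: x=[3.0354] v=[-0.8646]
Step 15: x=[2.9476] v=[-0.8776]
Step 16: x=[2.8594] v=[-0.8822]
Step 17: x=[2.7716] v=[-0.8783]
Step 18: x=[2.6850] v=[-0.8660]
Step 19: x=[2.6005] v=[-0.8454]
Step 20: x=[2.5188] v=[-0.8167]
Step 21: x=[2.4408] v=[-0.7802]
Step 22: x=[2.3672] v=[-0.7362]
Step 23: x=[2.2987] v=[-0.6851]
Step 24: x=[2.2360] v=[-0.6275]
Step 25: x=[2.1796] v=[-0.5639]
Step 26: x=[2.1301] v=[-0.4949]
Step 27: x=[2.0880] v=[-0.4211]
Step 28: x=[2.0537] v=[-0.3433]
Step 29: x=[2.0275] v=[-0.2622]
Step 30: x=[2.0096] v=[-0.1786]
Step 31: x=[2.0003] v=[-0.0933]
Step 32: x=[1.9996] v=[-0.0071]
Step 33: x=[2.0075] v=[0.0792]
First v>=0 after going negative at step 33, time=3.3000

Answer: 3.3000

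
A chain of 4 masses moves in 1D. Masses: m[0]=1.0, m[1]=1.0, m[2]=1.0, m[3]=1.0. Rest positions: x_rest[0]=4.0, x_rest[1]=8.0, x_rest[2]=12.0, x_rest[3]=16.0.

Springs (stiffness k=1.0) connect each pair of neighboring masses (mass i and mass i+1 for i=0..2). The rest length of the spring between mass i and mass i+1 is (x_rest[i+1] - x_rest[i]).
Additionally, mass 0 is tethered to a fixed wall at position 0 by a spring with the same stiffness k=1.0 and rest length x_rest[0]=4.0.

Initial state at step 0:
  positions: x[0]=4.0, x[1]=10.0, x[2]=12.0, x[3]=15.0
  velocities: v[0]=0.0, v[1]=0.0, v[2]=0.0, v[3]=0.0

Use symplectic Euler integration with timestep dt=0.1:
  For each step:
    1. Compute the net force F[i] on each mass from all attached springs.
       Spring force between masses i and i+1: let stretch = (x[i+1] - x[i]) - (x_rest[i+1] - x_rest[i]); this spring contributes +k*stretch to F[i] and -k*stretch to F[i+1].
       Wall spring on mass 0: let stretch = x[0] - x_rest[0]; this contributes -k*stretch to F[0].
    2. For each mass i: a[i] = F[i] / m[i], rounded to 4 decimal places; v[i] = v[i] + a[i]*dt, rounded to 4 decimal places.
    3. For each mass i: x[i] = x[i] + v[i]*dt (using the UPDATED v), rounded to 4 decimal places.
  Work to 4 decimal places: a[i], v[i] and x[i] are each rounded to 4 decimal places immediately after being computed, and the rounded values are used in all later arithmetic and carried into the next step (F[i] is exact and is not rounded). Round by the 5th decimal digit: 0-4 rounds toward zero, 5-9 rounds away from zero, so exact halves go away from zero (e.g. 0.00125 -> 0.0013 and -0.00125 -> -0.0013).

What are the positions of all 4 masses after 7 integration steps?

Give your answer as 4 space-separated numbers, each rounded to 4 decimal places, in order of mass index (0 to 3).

Answer: 4.4648 9.0115 12.2213 15.2790

Derivation:
Step 0: x=[4.0000 10.0000 12.0000 15.0000] v=[0.0000 0.0000 0.0000 0.0000]
Step 1: x=[4.0200 9.9600 12.0100 15.0100] v=[0.2000 -0.4000 0.1000 0.1000]
Step 2: x=[4.0592 9.8811 12.0295 15.0300] v=[0.3920 -0.7890 0.1950 0.2000]
Step 3: x=[4.1160 9.7655 12.0575 15.0600] v=[0.5683 -1.1564 0.2802 0.3000]
Step 4: x=[4.1882 9.6163 12.0926 15.1000] v=[0.7217 -1.4922 0.3513 0.3998]
Step 5: x=[4.2728 9.4376 12.1330 15.1499] v=[0.8457 -1.7874 0.4044 0.4991]
Step 6: x=[4.3663 9.2342 12.1767 15.2096] v=[0.9349 -2.0343 0.4366 0.5974]
Step 7: x=[4.4648 9.0115 12.2213 15.2790] v=[0.9851 -2.2268 0.4456 0.6941]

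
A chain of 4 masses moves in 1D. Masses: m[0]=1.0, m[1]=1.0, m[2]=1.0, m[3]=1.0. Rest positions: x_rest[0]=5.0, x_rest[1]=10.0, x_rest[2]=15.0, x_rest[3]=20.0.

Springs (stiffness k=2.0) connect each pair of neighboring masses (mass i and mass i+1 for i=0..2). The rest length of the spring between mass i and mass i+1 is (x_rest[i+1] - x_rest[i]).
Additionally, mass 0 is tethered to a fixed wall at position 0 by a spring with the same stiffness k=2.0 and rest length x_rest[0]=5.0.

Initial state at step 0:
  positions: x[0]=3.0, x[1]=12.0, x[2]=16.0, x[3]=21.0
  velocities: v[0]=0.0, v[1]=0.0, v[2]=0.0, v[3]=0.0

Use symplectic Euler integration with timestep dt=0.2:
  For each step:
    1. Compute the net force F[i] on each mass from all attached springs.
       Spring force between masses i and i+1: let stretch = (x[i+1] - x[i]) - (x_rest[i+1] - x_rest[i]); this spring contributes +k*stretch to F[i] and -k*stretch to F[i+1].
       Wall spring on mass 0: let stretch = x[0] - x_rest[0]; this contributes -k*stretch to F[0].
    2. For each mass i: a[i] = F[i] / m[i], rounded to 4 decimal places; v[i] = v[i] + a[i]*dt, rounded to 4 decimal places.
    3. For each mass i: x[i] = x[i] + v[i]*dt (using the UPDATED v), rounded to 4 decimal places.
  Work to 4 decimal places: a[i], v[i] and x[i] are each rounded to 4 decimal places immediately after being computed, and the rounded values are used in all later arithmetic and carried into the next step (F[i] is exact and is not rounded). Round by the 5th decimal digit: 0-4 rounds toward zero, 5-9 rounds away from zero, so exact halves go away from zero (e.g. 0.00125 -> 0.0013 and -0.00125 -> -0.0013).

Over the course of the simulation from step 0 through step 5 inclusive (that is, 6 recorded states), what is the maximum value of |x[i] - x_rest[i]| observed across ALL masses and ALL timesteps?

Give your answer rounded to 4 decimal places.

Answer: 2.0658

Derivation:
Step 0: x=[3.0000 12.0000 16.0000 21.0000] v=[0.0000 0.0000 0.0000 0.0000]
Step 1: x=[3.4800 11.6000 16.0800 21.0000] v=[2.4000 -2.0000 0.4000 0.0000]
Step 2: x=[4.3312 10.9088 16.1952 21.0064] v=[4.2560 -3.4560 0.5760 0.0320]
Step 3: x=[5.3621 10.1143 16.2724 21.0279] v=[5.1546 -3.9725 0.3859 0.1075]
Step 4: x=[6.3442 9.4323 16.2374 21.0690] v=[4.9106 -3.4101 -0.1751 0.2053]
Step 5: x=[7.0658 9.0476 16.0445 21.1235] v=[3.6082 -1.9233 -0.9645 0.2727]
Max displacement = 2.0658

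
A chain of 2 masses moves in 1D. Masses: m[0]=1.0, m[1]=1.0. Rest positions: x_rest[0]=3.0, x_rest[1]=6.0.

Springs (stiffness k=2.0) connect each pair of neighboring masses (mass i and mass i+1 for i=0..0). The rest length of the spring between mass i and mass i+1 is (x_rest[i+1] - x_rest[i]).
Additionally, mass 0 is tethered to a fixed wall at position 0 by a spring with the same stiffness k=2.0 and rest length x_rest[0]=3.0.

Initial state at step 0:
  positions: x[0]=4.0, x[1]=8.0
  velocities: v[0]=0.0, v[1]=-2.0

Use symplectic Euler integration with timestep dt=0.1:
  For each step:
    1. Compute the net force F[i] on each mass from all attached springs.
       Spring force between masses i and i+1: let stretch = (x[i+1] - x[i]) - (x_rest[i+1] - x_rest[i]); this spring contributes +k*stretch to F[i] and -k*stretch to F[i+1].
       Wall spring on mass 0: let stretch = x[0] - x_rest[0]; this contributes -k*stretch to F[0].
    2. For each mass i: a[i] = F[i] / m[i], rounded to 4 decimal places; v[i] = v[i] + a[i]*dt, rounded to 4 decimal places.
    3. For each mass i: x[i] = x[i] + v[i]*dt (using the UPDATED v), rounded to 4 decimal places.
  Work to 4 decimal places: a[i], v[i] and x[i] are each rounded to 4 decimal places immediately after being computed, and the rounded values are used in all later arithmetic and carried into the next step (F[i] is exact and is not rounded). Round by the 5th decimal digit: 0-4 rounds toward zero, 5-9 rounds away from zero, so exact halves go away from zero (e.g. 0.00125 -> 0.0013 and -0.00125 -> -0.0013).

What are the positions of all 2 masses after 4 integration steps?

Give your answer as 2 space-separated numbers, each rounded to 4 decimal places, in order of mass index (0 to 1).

Step 0: x=[4.0000 8.0000] v=[0.0000 -2.0000]
Step 1: x=[4.0000 7.7800] v=[0.0000 -2.2000]
Step 2: x=[3.9956 7.5444] v=[-0.0440 -2.3560]
Step 3: x=[3.9823 7.2978] v=[-0.1334 -2.4658]
Step 4: x=[3.9556 7.0449] v=[-0.2668 -2.5289]

Answer: 3.9556 7.0449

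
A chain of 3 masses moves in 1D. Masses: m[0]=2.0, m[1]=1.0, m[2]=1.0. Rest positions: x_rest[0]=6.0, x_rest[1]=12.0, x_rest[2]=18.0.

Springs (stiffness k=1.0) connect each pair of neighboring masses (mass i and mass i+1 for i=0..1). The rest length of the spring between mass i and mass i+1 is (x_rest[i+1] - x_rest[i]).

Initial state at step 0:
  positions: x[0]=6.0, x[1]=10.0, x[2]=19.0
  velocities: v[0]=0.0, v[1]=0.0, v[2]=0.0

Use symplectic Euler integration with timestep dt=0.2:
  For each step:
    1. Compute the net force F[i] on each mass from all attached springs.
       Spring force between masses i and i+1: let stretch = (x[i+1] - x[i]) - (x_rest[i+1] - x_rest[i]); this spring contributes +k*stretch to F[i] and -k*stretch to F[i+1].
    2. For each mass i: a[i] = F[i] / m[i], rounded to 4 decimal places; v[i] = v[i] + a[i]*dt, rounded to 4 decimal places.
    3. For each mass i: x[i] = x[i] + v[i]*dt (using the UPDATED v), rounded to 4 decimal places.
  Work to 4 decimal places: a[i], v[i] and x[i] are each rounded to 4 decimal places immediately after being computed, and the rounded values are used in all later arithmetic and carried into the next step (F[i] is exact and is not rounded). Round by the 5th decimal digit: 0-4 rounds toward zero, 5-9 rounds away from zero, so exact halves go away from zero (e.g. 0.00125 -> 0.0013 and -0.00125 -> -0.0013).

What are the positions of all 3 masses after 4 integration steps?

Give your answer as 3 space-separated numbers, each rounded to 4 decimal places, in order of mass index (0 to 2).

Step 0: x=[6.0000 10.0000 19.0000] v=[0.0000 0.0000 0.0000]
Step 1: x=[5.9600 10.2000 18.8800] v=[-0.2000 1.0000 -0.6000]
Step 2: x=[5.8848 10.5776 18.6528] v=[-0.3760 1.8880 -1.1360]
Step 3: x=[5.7835 11.0905 18.3426] v=[-0.5067 2.5645 -1.5510]
Step 4: x=[5.6683 11.6812 17.9823] v=[-0.5760 2.9535 -1.8014]

Answer: 5.6683 11.6812 17.9823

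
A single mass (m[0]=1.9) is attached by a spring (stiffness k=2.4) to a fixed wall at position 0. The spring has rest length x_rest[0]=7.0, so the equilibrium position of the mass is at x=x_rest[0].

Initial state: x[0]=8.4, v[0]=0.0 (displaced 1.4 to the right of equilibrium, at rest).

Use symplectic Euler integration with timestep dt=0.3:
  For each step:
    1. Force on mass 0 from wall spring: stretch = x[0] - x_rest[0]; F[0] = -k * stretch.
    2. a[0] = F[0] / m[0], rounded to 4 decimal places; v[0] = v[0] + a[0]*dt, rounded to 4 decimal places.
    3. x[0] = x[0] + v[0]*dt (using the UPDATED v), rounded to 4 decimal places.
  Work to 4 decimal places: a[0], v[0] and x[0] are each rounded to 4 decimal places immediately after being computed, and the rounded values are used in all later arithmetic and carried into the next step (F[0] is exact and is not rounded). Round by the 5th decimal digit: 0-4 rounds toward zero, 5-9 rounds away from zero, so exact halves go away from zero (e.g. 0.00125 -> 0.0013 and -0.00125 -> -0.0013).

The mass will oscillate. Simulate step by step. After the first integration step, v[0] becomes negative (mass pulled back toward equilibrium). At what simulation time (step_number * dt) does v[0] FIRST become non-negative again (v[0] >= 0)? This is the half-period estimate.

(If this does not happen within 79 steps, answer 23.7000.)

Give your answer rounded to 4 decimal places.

Step 0: x=[8.4000] v=[0.0000]
Step 1: x=[8.2409] v=[-0.5305]
Step 2: x=[7.9407] v=[-1.0008]
Step 3: x=[7.5335] v=[-1.3573]
Step 4: x=[7.0657] v=[-1.5595]
Step 5: x=[6.5904] v=[-1.5844]
Step 6: x=[6.1616] v=[-1.4292]
Step 7: x=[5.8282] v=[-1.1115]
Step 8: x=[5.6280] v=[-0.6674]
Step 9: x=[5.5838] v=[-0.1475]
Step 10: x=[5.7006] v=[0.3892]
First v>=0 after going negative at step 10, time=3.0000

Answer: 3.0000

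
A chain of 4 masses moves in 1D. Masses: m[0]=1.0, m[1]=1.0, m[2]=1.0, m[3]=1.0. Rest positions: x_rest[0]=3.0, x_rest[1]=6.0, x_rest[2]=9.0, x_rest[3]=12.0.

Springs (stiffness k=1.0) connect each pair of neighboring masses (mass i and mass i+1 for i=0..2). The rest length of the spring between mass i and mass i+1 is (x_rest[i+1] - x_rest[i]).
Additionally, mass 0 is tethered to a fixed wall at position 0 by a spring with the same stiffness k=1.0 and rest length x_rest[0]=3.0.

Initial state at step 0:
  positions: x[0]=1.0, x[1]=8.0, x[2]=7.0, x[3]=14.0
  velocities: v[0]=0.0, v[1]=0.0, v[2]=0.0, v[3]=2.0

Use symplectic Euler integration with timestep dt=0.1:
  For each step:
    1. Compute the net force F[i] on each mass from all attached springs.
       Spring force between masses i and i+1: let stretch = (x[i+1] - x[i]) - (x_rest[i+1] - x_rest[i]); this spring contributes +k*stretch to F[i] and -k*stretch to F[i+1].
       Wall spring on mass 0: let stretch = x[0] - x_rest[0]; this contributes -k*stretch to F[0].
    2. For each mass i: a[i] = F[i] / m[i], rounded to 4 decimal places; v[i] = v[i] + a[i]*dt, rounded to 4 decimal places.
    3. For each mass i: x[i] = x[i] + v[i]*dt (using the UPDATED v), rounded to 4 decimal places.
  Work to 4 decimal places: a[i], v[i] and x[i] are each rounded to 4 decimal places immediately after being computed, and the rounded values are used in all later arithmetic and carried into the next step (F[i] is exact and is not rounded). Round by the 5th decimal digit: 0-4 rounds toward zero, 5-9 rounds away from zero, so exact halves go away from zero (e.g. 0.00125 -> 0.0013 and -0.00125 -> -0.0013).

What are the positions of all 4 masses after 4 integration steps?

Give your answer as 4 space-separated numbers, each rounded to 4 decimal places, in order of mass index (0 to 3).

Step 0: x=[1.0000 8.0000 7.0000 14.0000] v=[0.0000 0.0000 0.0000 2.0000]
Step 1: x=[1.0600 7.9200 7.0800 14.1600] v=[0.6000 -0.8000 0.8000 1.6000]
Step 2: x=[1.1780 7.7630 7.2392 14.2792] v=[1.1800 -1.5700 1.5920 1.1920]
Step 3: x=[1.3501 7.5349 7.4740 14.3580] v=[1.7207 -2.2809 2.3484 0.7880]
Step 4: x=[1.5705 7.2444 7.7783 14.3980] v=[2.2042 -2.9055 3.0429 0.3996]

Answer: 1.5705 7.2444 7.7783 14.3980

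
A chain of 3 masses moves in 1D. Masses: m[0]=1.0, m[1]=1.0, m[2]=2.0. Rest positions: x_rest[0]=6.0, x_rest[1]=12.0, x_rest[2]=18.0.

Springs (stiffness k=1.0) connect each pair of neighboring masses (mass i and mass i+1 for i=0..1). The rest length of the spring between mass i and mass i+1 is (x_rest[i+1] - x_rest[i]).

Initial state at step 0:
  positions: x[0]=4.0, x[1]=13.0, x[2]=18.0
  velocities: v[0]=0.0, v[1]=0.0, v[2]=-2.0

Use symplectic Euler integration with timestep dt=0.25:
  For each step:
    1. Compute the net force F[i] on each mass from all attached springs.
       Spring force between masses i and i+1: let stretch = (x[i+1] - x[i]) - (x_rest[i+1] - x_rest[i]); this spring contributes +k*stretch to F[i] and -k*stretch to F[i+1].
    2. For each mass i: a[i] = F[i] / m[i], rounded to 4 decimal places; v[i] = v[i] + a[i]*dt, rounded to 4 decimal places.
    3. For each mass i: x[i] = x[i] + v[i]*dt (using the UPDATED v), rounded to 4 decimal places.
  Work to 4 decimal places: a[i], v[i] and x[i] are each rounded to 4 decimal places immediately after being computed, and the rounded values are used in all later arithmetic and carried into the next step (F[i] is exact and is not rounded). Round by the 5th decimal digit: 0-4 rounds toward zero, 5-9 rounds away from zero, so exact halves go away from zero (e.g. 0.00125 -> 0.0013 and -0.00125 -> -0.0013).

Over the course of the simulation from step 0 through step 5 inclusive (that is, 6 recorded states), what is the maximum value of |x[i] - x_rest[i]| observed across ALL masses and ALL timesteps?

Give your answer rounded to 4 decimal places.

Answer: 2.0112

Derivation:
Step 0: x=[4.0000 13.0000 18.0000] v=[0.0000 0.0000 -2.0000]
Step 1: x=[4.1875 12.7500 17.5313] v=[0.7500 -1.0000 -1.8750]
Step 2: x=[4.5352 12.2637 17.1006] v=[1.3906 -1.9453 -1.7227]
Step 3: x=[4.9909 11.5967 16.7063] v=[1.8227 -2.6682 -1.5773]
Step 4: x=[5.4845 10.8361 16.3398] v=[1.9742 -3.0423 -1.4660]
Step 5: x=[5.9375 10.0850 15.9888] v=[1.8121 -3.0043 -1.4040]
Max displacement = 2.0112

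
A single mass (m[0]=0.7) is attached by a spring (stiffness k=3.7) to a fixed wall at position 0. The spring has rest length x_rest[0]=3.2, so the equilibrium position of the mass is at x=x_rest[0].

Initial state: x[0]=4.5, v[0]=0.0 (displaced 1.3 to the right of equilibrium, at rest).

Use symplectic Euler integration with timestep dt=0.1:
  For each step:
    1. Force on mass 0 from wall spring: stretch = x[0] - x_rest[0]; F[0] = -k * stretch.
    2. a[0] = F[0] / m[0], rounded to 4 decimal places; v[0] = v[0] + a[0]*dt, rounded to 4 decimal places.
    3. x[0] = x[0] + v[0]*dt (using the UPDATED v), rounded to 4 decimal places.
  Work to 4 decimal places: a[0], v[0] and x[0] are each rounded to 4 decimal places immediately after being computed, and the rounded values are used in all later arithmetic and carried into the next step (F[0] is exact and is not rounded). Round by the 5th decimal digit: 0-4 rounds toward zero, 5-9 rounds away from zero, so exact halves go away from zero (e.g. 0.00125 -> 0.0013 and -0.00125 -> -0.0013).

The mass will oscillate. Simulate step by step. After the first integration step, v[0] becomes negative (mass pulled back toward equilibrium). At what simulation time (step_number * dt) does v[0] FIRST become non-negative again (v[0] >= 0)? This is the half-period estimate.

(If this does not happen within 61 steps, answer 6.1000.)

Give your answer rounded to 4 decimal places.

Answer: 1.4000

Derivation:
Step 0: x=[4.5000] v=[0.0000]
Step 1: x=[4.4313] v=[-0.6871]
Step 2: x=[4.2975] v=[-1.3379]
Step 3: x=[4.1057] v=[-1.9180]
Step 4: x=[3.8660] v=[-2.3967]
Step 5: x=[3.5911] v=[-2.7487]
Step 6: x=[3.2956] v=[-2.9554]
Step 7: x=[2.9950] v=[-3.0059]
Step 8: x=[2.7053] v=[-2.8975]
Step 9: x=[2.4417] v=[-2.6360]
Step 10: x=[2.2182] v=[-2.2352]
Step 11: x=[2.0466] v=[-1.7163]
Step 12: x=[1.9359] v=[-1.1067]
Step 13: x=[1.8921] v=[-0.4385]
Step 14: x=[1.9174] v=[0.2528]
First v>=0 after going negative at step 14, time=1.4000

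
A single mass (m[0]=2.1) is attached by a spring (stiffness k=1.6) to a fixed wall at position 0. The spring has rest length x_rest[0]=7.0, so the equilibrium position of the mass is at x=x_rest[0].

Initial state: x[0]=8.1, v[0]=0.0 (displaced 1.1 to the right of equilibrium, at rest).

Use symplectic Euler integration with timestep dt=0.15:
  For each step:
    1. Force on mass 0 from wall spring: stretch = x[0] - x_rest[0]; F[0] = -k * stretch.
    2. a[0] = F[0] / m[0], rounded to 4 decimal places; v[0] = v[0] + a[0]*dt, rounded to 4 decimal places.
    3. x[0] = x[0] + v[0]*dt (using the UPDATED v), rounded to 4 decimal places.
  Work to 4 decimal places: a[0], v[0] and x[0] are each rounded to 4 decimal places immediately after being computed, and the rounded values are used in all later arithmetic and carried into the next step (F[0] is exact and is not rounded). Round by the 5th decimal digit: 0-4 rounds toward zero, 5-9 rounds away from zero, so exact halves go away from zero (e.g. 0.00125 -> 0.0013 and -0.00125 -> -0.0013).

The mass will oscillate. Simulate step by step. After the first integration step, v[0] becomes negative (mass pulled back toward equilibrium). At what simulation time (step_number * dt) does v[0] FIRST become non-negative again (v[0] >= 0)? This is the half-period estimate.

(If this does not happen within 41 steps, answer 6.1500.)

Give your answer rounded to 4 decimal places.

Step 0: x=[8.1000] v=[0.0000]
Step 1: x=[8.0811] v=[-0.1257]
Step 2: x=[8.0437] v=[-0.2493]
Step 3: x=[7.9884] v=[-0.3686]
Step 4: x=[7.9162] v=[-0.4816]
Step 5: x=[7.8283] v=[-0.5863]
Step 6: x=[7.7262] v=[-0.6810]
Step 7: x=[7.6116] v=[-0.7640]
Step 8: x=[7.4865] v=[-0.8339]
Step 9: x=[7.3531] v=[-0.8895]
Step 10: x=[7.2136] v=[-0.9299]
Step 11: x=[7.0705] v=[-0.9543]
Step 12: x=[6.9261] v=[-0.9624]
Step 13: x=[6.7830] v=[-0.9540]
Step 14: x=[6.6436] v=[-0.9292]
Step 15: x=[6.5103] v=[-0.8885]
Step 16: x=[6.3854] v=[-0.8325]
Step 17: x=[6.2711] v=[-0.7623]
Step 18: x=[6.1693] v=[-0.6790]
Step 19: x=[6.0817] v=[-0.5841]
Step 20: x=[6.0098] v=[-0.4791]
Step 21: x=[5.9549] v=[-0.3659]
Step 22: x=[5.9179] v=[-0.2465]
Step 23: x=[5.8995] v=[-0.1228]
Step 24: x=[5.9000] v=[0.0030]
First v>=0 after going negative at step 24, time=3.6000

Answer: 3.6000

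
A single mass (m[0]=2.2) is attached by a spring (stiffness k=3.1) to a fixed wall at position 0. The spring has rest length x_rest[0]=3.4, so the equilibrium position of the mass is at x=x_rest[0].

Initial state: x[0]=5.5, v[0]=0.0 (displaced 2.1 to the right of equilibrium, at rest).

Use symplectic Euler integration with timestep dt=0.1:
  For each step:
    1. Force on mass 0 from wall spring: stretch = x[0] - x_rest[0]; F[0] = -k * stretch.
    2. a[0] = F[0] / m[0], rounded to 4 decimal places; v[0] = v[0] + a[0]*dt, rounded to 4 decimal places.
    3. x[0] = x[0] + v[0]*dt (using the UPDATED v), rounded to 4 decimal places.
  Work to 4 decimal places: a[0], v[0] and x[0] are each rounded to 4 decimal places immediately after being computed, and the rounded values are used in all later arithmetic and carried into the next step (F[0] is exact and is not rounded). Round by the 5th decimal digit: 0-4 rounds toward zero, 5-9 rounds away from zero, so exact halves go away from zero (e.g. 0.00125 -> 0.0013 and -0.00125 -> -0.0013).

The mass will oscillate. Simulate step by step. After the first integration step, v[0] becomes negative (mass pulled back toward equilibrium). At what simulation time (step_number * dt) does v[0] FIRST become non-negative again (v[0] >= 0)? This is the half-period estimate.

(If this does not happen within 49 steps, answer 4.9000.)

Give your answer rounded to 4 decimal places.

Step 0: x=[5.5000] v=[0.0000]
Step 1: x=[5.4704] v=[-0.2959]
Step 2: x=[5.4116] v=[-0.5876]
Step 3: x=[5.3245] v=[-0.8711]
Step 4: x=[5.2103] v=[-1.1423]
Step 5: x=[5.0706] v=[-1.3974]
Step 6: x=[4.9073] v=[-1.6328]
Step 7: x=[4.7228] v=[-1.8452]
Step 8: x=[4.5196] v=[-2.0316]
Step 9: x=[4.3007] v=[-2.1894]
Step 10: x=[4.0691] v=[-2.3163]
Step 11: x=[3.8280] v=[-2.4106]
Step 12: x=[3.5809] v=[-2.4709]
Step 13: x=[3.3313] v=[-2.4964]
Step 14: x=[3.0826] v=[-2.4867]
Step 15: x=[2.8384] v=[-2.4420]
Step 16: x=[2.6021] v=[-2.3629]
Step 17: x=[2.3771] v=[-2.2505]
Step 18: x=[2.1665] v=[-2.1064]
Step 19: x=[1.9732] v=[-1.9326]
Step 20: x=[1.8000] v=[-1.7316]
Step 21: x=[1.6494] v=[-1.5062]
Step 22: x=[1.5235] v=[-1.2595]
Step 23: x=[1.4240] v=[-0.9951]
Step 24: x=[1.3523] v=[-0.7167]
Step 25: x=[1.3095] v=[-0.4282]
Step 26: x=[1.2961] v=[-0.1336]
Step 27: x=[1.3124] v=[0.1629]
First v>=0 after going negative at step 27, time=2.7000

Answer: 2.7000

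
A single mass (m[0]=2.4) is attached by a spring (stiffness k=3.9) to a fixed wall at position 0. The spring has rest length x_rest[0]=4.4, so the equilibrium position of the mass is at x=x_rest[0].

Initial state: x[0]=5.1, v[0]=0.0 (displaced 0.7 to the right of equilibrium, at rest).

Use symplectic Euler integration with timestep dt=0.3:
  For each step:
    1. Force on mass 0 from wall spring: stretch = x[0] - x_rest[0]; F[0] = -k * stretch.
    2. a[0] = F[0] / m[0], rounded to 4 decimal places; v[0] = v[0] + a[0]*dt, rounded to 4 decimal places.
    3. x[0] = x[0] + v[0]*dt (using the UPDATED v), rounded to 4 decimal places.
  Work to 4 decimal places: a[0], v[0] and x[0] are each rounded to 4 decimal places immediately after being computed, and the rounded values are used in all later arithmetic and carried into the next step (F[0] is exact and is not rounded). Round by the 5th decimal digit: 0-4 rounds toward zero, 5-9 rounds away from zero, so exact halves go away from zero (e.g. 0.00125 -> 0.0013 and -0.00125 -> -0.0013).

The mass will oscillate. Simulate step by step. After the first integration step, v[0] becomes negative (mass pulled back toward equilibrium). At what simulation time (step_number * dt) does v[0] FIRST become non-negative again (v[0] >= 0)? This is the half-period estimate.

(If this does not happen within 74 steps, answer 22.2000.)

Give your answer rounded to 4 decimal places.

Step 0: x=[5.1000] v=[0.0000]
Step 1: x=[4.9976] v=[-0.3413]
Step 2: x=[4.8078] v=[-0.6326]
Step 3: x=[4.5584] v=[-0.8314]
Step 4: x=[4.2858] v=[-0.9086]
Step 5: x=[4.0299] v=[-0.8529]
Step 6: x=[3.8282] v=[-0.6725]
Step 7: x=[3.7101] v=[-0.3937]
Step 8: x=[3.6929] v=[-0.0574]
Step 9: x=[3.7791] v=[0.2873]
First v>=0 after going negative at step 9, time=2.7000

Answer: 2.7000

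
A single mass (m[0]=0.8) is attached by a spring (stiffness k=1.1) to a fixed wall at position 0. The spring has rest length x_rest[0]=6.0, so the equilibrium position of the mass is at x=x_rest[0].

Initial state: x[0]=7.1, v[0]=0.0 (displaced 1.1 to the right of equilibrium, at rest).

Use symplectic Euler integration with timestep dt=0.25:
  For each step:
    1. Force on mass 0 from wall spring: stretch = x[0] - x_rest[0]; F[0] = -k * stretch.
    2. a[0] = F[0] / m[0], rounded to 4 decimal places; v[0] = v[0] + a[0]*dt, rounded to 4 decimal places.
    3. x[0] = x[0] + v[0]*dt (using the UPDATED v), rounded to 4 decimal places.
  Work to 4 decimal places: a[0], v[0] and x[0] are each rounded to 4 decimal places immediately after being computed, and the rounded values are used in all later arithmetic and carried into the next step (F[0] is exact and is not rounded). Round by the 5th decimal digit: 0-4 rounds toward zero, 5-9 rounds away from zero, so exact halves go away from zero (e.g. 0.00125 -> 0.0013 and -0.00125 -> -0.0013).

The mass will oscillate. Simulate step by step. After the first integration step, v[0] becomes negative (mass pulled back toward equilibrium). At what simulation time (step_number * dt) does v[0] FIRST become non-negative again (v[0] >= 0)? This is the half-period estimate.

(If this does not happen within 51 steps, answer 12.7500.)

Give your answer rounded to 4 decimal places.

Answer: 2.7500

Derivation:
Step 0: x=[7.1000] v=[0.0000]
Step 1: x=[7.0055] v=[-0.3781]
Step 2: x=[6.8246] v=[-0.7238]
Step 3: x=[6.5728] v=[-1.0073]
Step 4: x=[6.2718] v=[-1.2042]
Step 5: x=[5.9474] v=[-1.2976]
Step 6: x=[5.6275] v=[-1.2795]
Step 7: x=[5.3396] v=[-1.1515]
Step 8: x=[5.1085] v=[-0.9245]
Step 9: x=[4.9540] v=[-0.6181]
Step 10: x=[4.8894] v=[-0.2585]
Step 11: x=[4.9202] v=[0.1233]
First v>=0 after going negative at step 11, time=2.7500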